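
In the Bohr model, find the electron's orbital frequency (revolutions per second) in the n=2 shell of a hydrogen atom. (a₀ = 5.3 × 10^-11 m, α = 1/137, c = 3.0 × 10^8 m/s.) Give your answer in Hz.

r = n²a₀/Z = 2.1 × 10^-10 m, v = Zαc/n = 1.1 × 10^6 m/s
f = v/(2πr) = 8.2 × 10^14 Hz

8.2 × 10^14 Hz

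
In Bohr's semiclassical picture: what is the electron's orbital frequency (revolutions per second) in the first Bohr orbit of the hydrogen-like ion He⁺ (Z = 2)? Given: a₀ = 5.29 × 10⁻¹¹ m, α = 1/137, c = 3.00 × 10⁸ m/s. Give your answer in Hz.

r = n²a₀/Z = 2.65 × 10⁻¹¹ m, v = Zαc/n = 4.38 × 10⁶ m/s
f = v/(2πr) = 2.64 × 10¹⁶ Hz

2.64 × 10¹⁶ Hz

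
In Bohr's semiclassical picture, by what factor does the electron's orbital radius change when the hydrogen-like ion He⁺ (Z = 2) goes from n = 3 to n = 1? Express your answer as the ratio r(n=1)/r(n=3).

r ∝ Z^-1 · n^2; with Z fixed, r ∝ n^2.
r(n=1)/r(n=3) = (1/3)^2 = 1/9

1/9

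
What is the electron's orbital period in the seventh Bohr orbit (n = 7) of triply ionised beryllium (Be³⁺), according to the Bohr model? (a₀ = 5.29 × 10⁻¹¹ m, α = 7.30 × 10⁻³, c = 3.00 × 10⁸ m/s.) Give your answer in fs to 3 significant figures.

3.25 fs

r = n²a₀/Z = 7²·5.29 × 10⁻¹¹/4 = 6.48 × 10⁻¹⁰ m
v = Zαc/n = 4·0.00730·3.00 × 10⁸/7 = 1.25 × 10⁶ m/s
T = 2πr/v = 3.25 × 10⁻¹⁵ s = 3.25 fs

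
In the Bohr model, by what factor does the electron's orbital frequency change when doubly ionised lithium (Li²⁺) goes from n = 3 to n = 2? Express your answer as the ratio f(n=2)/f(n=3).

27/8

f ∝ Z^2 · n^-3; with Z fixed, f ∝ n^-3.
f(n=2)/f(n=3) = (2/3)^-3 = 27/8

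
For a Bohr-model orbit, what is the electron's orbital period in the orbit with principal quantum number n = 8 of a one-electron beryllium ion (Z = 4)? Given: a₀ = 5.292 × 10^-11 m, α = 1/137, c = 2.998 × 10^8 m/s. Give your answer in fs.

r = n²a₀/Z = 8²·5.292 × 10^-11/4 = 8.467 × 10^-10 m
v = Zαc/n = 4·0.007299·2.998 × 10^8/8 = 1.094 × 10^6 m/s
T = 2πr/v = 4.862 × 10^-15 s = 4.862 fs

4.862 fs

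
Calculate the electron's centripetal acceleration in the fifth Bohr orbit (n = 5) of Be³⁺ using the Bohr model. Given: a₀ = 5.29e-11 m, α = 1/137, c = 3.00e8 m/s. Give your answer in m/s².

9.28e21 m/s²

r = n²a₀/Z = 3.31e-10 m, v = Zαc/n = 1.75e6 m/s
a = v²/r = (1.75e6)² / 3.31e-10 = 9.28e21 m/s²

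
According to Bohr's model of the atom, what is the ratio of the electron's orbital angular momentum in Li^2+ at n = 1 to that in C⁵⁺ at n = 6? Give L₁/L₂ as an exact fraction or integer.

L = nℏ is independent of Z.
L₁/L₂ = n₁/n₂ = 1/6 = 1/6

1/6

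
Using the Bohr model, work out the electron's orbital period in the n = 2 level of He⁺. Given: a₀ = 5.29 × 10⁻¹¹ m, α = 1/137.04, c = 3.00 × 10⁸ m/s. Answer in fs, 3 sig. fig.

r = n²a₀/Z = 2²·5.29 × 10⁻¹¹/2 = 1.06 × 10⁻¹⁰ m
v = Zαc/n = 2·0.00730·3.00 × 10⁸/2 = 2.19 × 10⁶ m/s
T = 2πr/v = 3.04 × 10⁻¹⁶ s = 0.304 fs

0.304 fs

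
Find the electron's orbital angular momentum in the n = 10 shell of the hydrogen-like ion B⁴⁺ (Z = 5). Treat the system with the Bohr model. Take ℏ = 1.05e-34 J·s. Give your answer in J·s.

1.05e-33 J·s

L_n = nℏ = 10 × 1.05e-34 = 1.05e-33 J·s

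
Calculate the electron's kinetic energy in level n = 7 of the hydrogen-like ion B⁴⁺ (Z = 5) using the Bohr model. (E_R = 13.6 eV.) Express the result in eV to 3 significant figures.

6.94 eV

For a Coulomb orbit the virial theorem gives K = −E_n.
E_n = −E_R·Z²/n², so K = E_R·Z²/n² = 13.6 × 5²/7² = 6.94 eV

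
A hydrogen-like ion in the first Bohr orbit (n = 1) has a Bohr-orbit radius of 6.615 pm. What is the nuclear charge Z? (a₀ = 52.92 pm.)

r_n = n²a₀/Z ⇒ Z = n²a₀/r = 1² × 52.92 / 6.615 ≈ 8.00
Z = 8

8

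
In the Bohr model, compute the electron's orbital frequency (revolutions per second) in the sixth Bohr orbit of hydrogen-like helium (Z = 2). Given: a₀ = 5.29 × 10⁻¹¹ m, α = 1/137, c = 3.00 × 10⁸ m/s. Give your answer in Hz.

r = n²a₀/Z = 9.52 × 10⁻¹⁰ m, v = Zαc/n = 7.30 × 10⁵ m/s
f = v/(2πr) = 1.22 × 10¹⁴ Hz

1.22 × 10¹⁴ Hz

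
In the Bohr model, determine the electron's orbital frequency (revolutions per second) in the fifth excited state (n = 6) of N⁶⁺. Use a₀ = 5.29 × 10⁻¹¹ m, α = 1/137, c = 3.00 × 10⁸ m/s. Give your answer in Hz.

r = n²a₀/Z = 2.72 × 10⁻¹⁰ m, v = Zαc/n = 2.55 × 10⁶ m/s
f = v/(2πr) = 1.49 × 10¹⁵ Hz

1.49 × 10¹⁵ Hz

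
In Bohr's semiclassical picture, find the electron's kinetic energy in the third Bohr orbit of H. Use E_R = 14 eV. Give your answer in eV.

1.6 eV

For a Coulomb orbit the virial theorem gives K = −E_n.
E_n = −E_R·Z²/n², so K = E_R·Z²/n² = 14 × 1²/3² = 1.6 eV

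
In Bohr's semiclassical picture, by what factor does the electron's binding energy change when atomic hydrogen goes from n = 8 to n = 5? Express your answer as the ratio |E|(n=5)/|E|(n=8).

|E| ∝ Z^2 · n^-2; with Z fixed, |E| ∝ n^-2.
|E|(n=5)/|E|(n=8) = (5/8)^-2 = 64/25

64/25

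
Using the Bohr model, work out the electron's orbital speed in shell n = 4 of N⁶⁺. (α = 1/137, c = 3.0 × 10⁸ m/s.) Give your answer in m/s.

3.8 × 10⁶ m/s

v_n = Zαc/n = 7 × 0.0073 × 3.0 × 10⁸ / 4
    = 3.8 × 10⁶ m/s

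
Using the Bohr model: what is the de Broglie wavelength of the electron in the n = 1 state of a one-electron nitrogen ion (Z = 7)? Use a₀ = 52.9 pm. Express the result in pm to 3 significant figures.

47.5 pm

The Bohr quantisation condition is nλ = 2πr_n.
r_n = n²a₀/Z = 7.56 pm
λ = 2πr_n/n = 2π·7.56/1 = 47.5 pm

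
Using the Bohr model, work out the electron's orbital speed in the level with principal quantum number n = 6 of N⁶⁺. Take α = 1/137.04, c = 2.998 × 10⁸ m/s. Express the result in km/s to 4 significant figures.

2552 km/s

v_n = Zαc/n = 7 × 0.007297 × 2.998 × 10⁸ / 6
    = 2552 km/s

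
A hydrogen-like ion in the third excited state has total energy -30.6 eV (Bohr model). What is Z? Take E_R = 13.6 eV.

E_n = −E_R Z²/n² ⇒ Z² = −E_n n²/E_R = 30.6 × 4² / 13.6 ≈ 36.00
Z = 6

6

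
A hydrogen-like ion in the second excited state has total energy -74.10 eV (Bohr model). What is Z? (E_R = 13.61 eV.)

E_n = −E_R Z²/n² ⇒ Z² = −E_n n²/E_R = 74.10 × 3² / 13.61 ≈ 49.00
Z = 7

7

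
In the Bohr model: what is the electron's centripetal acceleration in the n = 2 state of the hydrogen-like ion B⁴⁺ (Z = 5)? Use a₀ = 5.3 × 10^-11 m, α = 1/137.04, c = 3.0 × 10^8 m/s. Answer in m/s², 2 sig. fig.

r = n²a₀/Z = 4.2 × 10^-11 m, v = Zαc/n = 5.5 × 10^6 m/s
a = v²/r = (5.5 × 10^6)² / 4.2 × 10^-11 = 7.1 × 10^23 m/s²

7.1 × 10^23 m/s²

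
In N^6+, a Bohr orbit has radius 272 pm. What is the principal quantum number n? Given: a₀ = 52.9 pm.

r_n = n²a₀/Z ⇒ n² = rZ/a₀ = 272 × 7 / 52.9 ≈ 35.99
n = 6

6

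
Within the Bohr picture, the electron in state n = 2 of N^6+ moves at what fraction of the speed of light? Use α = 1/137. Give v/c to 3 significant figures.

v_n = Zαc/n, so v/c = Zα/n = 7 × 0.00730 / 2 = 0.0255

0.0255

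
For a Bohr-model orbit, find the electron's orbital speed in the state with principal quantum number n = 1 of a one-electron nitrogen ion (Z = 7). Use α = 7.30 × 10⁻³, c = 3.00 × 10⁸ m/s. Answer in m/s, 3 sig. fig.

v_n = Zαc/n = 7 × 0.00730 × 3.00 × 10⁸ / 1
    = 1.53 × 10⁷ m/s

1.53 × 10⁷ m/s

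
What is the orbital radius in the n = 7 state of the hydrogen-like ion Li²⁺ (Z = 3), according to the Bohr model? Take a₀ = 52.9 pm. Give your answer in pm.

864 pm

r_n = n²a₀/Z = 7² × 52.9 / 3
    = 49 × 52.9 / 3 = 864 pm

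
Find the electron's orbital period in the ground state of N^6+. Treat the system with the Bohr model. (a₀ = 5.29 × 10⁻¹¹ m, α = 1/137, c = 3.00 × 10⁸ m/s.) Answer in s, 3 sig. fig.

r = n²a₀/Z = 1²·5.29 × 10⁻¹¹/7 = 7.56 × 10⁻¹² m
v = Zαc/n = 7·0.00730·3.00 × 10⁸/1 = 1.53 × 10⁷ m/s
T = 2πr/v = 3.10 × 10⁻¹⁸ s

3.10 × 10⁻¹⁸ s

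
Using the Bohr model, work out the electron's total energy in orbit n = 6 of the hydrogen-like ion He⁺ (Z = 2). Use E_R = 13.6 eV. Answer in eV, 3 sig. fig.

-1.51 eV

E_n = −E_R·Z²/n² = −13.6 × 2²/6² = -1.51 eV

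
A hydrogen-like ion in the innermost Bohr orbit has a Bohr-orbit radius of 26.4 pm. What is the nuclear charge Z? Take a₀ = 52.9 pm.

2

r_n = n²a₀/Z ⇒ Z = n²a₀/r = 1² × 52.9 / 26.4 ≈ 2.00
Z = 2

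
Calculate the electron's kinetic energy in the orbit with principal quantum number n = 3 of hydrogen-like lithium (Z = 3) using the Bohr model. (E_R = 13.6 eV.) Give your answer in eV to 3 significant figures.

For a Coulomb orbit the virial theorem gives K = −E_n.
E_n = −E_R·Z²/n², so K = E_R·Z²/n² = 13.6 × 3²/3² = 13.6 eV

13.6 eV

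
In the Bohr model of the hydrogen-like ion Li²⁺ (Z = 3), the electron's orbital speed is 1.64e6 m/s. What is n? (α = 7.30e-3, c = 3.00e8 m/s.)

v_n = Zαc/n ⇒ n = Zαc/v = 3 × 0.00730 × 3.00e8 / 1.64e6 ≈ 4.01
n = 4

4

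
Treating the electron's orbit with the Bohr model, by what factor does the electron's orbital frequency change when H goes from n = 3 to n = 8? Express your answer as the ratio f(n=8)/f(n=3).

f ∝ Z^2 · n^-3; with Z fixed, f ∝ n^-3.
f(n=8)/f(n=3) = (8/3)^-3 = 27/512

27/512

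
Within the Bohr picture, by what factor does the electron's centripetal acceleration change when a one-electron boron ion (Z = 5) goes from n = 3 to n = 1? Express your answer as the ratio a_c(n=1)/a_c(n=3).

81

a_c ∝ Z^3 · n^-4; with Z fixed, a_c ∝ n^-4.
a_c(n=1)/a_c(n=3) = (1/3)^-4 = 81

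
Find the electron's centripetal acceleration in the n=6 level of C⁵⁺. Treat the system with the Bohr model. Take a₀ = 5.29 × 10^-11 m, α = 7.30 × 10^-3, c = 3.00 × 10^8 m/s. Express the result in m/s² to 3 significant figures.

r = n²a₀/Z = 3.17 × 10^-10 m, v = Zαc/n = 2.19 × 10^6 m/s
a = v²/r = (2.19 × 10^6)² / 3.17 × 10^-10 = 1.51 × 10^22 m/s²

1.51 × 10^22 m/s²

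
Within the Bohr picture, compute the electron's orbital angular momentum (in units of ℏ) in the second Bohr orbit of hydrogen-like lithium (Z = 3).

2

L_n = nℏ, so L/ℏ = n = 2.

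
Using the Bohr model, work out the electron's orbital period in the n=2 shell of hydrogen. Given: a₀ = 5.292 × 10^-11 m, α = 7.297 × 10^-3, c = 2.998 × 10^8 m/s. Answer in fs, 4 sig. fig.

1.216 fs

r = n²a₀/Z = 2²·5.292 × 10^-11/1 = 2.117 × 10^-10 m
v = Zαc/n = 1·0.007297·2.998 × 10^8/2 = 1.094 × 10^6 m/s
T = 2πr/v = 1.216 × 10^-15 s = 1.216 fs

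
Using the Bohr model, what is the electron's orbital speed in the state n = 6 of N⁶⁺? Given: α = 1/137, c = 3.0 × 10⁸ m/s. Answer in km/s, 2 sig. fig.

v_n = Zαc/n = 7 × 0.0073 × 3.0 × 10⁸ / 6
    = 2600 km/s

2600 km/s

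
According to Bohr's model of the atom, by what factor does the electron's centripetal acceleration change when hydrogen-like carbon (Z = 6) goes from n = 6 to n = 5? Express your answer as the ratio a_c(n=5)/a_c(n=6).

a_c ∝ Z^3 · n^-4; with Z fixed, a_c ∝ n^-4.
a_c(n=5)/a_c(n=6) = (5/6)^-4 = 1296/625

1296/625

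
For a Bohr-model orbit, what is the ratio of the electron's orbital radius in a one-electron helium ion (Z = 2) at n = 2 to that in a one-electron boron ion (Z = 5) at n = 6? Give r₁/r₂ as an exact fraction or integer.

5/18

r ∝ Z^-1 · n^2
r₁/r₂ = (2/5)^-1 · (2/6)^2 = 5/18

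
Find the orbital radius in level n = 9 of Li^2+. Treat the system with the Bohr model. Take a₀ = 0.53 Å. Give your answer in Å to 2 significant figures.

r_n = n²a₀/Z = 9² × 0.53 / 3
    = 81 × 0.53 / 3 = 14 Å

14 Å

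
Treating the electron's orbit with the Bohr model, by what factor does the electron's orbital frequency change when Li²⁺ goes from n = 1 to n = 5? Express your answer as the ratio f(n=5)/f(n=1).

f ∝ Z^2 · n^-3; with Z fixed, f ∝ n^-3.
f(n=5)/f(n=1) = (5/1)^-3 = 1/125

1/125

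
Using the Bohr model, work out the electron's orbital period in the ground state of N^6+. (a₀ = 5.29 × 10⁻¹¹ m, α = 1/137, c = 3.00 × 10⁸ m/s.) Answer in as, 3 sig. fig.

r = n²a₀/Z = 1²·5.29 × 10⁻¹¹/7 = 7.56 × 10⁻¹² m
v = Zαc/n = 7·0.00730·3.00 × 10⁸/1 = 1.53 × 10⁷ m/s
T = 2πr/v = 3.10 × 10⁻¹⁸ s = 3.10 as

3.10 as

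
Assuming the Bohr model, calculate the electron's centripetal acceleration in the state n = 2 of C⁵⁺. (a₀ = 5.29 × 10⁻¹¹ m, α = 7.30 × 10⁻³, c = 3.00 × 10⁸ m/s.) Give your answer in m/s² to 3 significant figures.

1.22 × 10²⁴ m/s²

r = n²a₀/Z = 3.53 × 10⁻¹¹ m, v = Zαc/n = 6.57 × 10⁶ m/s
a = v²/r = (6.57 × 10⁶)² / 3.53 × 10⁻¹¹ = 1.22 × 10²⁴ m/s²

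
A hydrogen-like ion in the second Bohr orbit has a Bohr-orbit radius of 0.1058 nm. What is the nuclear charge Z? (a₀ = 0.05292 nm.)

r_n = n²a₀/Z ⇒ Z = n²a₀/r = 2² × 0.05292 / 0.1058 ≈ 2.00
Z = 2

2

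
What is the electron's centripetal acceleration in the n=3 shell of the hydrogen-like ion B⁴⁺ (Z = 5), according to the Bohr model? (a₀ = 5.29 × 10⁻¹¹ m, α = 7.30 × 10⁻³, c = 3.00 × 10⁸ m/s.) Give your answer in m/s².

1.40 × 10²³ m/s²

r = n²a₀/Z = 9.52 × 10⁻¹¹ m, v = Zαc/n = 3.65 × 10⁶ m/s
a = v²/r = (3.65 × 10⁶)² / 9.52 × 10⁻¹¹ = 1.40 × 10²³ m/s²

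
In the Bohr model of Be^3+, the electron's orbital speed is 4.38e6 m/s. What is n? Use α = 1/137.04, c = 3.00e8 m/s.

v_n = Zαc/n ⇒ n = Zαc/v = 4 × 0.00730 × 3.00e8 / 4.38e6 ≈ 2.00
n = 2

2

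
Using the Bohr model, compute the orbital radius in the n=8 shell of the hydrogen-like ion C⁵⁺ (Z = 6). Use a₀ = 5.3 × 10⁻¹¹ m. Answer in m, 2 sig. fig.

5.7 × 10⁻¹⁰ m

r_n = n²a₀/Z = 8² × 5.3 × 10⁻¹¹ / 6
    = 64 × 5.3 × 10⁻¹¹ / 6 = 5.7 × 10⁻¹⁰ m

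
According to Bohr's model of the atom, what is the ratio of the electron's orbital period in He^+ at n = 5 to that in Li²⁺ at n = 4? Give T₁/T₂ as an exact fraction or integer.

T ∝ Z^-2 · n^3
T₁/T₂ = (2/3)^-2 · (5/4)^3 = 1125/256

1125/256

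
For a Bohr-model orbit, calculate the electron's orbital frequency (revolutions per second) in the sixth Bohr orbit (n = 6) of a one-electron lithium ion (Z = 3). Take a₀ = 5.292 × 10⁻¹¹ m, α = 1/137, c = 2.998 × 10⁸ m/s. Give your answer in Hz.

r = n²a₀/Z = 6.350 × 10⁻¹⁰ m, v = Zαc/n = 1.094 × 10⁶ m/s
f = v/(2πr) = 2.742 × 10¹⁴ Hz

2.742 × 10¹⁴ Hz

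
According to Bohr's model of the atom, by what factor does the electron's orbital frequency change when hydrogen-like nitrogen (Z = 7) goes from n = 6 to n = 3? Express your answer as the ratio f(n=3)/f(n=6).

f ∝ Z^2 · n^-3; with Z fixed, f ∝ n^-3.
f(n=3)/f(n=6) = (3/6)^-3 = 8

8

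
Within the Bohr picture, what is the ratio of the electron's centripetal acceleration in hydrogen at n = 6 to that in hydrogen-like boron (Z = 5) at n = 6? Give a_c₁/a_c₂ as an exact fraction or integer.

1/125

a_c ∝ Z^3 · n^-4
a_c₁/a_c₂ = (1/5)^3 · (6/6)^-4 = 1/125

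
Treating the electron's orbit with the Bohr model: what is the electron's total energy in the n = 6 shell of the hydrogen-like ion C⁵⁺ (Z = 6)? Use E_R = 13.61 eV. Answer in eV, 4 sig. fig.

-13.61 eV

E_n = −E_R·Z²/n² = −13.61 × 6²/6² = -13.61 eV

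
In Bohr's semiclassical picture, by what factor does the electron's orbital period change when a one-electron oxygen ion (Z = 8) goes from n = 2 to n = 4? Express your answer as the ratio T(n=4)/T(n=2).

8

T ∝ Z^-2 · n^3; with Z fixed, T ∝ n^3.
T(n=4)/T(n=2) = (4/2)^3 = 8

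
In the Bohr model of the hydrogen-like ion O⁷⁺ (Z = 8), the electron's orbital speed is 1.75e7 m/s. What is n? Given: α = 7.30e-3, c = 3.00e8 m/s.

1

v_n = Zαc/n ⇒ n = Zαc/v = 8 × 0.00730 × 3.00e8 / 1.75e7 ≈ 1.00
n = 1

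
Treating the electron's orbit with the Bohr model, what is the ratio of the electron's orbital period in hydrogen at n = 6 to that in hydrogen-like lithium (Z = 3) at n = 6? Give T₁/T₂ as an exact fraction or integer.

9

T ∝ Z^-2 · n^3
T₁/T₂ = (1/3)^-2 · (6/6)^3 = 9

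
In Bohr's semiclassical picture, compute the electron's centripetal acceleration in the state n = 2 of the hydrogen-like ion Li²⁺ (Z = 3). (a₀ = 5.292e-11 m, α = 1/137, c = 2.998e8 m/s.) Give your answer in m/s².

r = n²a₀/Z = 7.056e-11 m, v = Zαc/n = 3.282e6 m/s
a = v²/r = (3.282e6)² / 7.056e-11 = 1.527e23 m/s²

1.527e23 m/s²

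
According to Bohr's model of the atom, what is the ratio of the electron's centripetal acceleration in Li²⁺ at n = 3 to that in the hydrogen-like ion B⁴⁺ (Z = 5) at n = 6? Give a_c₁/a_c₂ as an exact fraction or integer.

432/125

a_c ∝ Z^3 · n^-4
a_c₁/a_c₂ = (3/5)^3 · (3/6)^-4 = 432/125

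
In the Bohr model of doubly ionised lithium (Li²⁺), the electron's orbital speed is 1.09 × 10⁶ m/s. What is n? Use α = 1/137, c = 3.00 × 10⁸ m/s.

v_n = Zαc/n ⇒ n = Zαc/v = 3 × 0.00730 × 3.00 × 10⁸ / 1.09 × 10⁶ ≈ 6.03
n = 6

6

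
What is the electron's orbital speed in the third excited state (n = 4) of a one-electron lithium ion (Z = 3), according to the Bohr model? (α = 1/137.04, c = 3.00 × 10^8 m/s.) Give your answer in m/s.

v_n = Zαc/n = 3 × 0.00730 × 3.00 × 10^8 / 4
    = 1.64 × 10^6 m/s

1.64 × 10^6 m/s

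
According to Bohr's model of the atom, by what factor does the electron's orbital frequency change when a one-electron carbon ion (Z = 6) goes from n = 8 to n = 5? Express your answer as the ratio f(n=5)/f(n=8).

f ∝ Z^2 · n^-3; with Z fixed, f ∝ n^-3.
f(n=5)/f(n=8) = (5/8)^-3 = 512/125

512/125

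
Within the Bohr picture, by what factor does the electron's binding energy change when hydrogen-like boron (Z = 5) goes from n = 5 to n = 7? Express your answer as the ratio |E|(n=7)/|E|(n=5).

25/49

|E| ∝ Z^2 · n^-2; with Z fixed, |E| ∝ n^-2.
|E|(n=7)/|E|(n=5) = (7/5)^-2 = 25/49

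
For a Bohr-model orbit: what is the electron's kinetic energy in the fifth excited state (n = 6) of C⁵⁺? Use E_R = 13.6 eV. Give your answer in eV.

For a Coulomb orbit the virial theorem gives K = −E_n.
E_n = −E_R·Z²/n², so K = E_R·Z²/n² = 13.6 × 6²/6² = 13.6 eV

13.6 eV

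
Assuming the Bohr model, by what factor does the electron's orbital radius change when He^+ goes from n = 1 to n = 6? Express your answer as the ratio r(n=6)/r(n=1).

36

r ∝ Z^-1 · n^2; with Z fixed, r ∝ n^2.
r(n=6)/r(n=1) = (6/1)^2 = 36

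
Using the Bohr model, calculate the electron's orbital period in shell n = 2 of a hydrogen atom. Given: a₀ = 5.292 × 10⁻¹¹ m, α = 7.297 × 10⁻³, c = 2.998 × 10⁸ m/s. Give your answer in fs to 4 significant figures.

r = n²a₀/Z = 2²·5.292 × 10⁻¹¹/1 = 2.117 × 10⁻¹⁰ m
v = Zαc/n = 1·0.007297·2.998 × 10⁸/2 = 1.094 × 10⁶ m/s
T = 2πr/v = 1.216 × 10⁻¹⁵ s = 1.216 fs

1.216 fs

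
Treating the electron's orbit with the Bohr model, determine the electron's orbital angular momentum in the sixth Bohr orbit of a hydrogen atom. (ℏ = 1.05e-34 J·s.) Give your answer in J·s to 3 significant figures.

6.30e-34 J·s

L_n = nℏ = 6 × 1.05e-34 = 6.30e-34 J·s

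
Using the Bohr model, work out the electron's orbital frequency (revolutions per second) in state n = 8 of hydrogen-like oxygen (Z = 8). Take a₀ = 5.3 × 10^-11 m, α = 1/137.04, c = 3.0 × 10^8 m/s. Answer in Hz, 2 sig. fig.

8.2 × 10^14 Hz

r = n²a₀/Z = 4.2 × 10^-10 m, v = Zαc/n = 2.2 × 10^6 m/s
f = v/(2πr) = 8.2 × 10^14 Hz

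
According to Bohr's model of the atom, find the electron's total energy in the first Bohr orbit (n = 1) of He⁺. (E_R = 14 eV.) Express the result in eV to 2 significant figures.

E_n = −E_R·Z²/n² = −14 × 2²/1² = -56 eV

-56 eV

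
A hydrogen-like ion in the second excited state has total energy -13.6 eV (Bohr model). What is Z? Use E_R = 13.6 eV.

3

E_n = −E_R Z²/n² ⇒ Z² = −E_n n²/E_R = 13.6 × 3² / 13.6 ≈ 9.00
Z = 3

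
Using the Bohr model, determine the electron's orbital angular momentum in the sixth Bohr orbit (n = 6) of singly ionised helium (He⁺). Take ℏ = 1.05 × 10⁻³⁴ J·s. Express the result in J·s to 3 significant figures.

6.30 × 10⁻³⁴ J·s

L_n = nℏ = 6 × 1.05 × 10⁻³⁴ = 6.30 × 10⁻³⁴ J·s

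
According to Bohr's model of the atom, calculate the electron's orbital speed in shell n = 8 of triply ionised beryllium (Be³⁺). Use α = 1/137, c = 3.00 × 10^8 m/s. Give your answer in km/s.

1090 km/s

v_n = Zαc/n = 4 × 0.00730 × 3.00 × 10^8 / 8
    = 1090 km/s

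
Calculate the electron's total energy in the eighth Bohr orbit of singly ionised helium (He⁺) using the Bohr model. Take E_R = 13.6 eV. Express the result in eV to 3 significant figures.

-0.850 eV

E_n = −E_R·Z²/n² = −13.6 × 2²/8² = -0.850 eV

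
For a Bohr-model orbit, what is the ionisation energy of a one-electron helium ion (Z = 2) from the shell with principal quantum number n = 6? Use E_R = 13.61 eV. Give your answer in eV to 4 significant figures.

1.512 eV

E_n = −E_R·Z²/n² = −13.61 × 2²/6² eV = -1.512 eV
Ionisation energy = −E_n = 1.512 eV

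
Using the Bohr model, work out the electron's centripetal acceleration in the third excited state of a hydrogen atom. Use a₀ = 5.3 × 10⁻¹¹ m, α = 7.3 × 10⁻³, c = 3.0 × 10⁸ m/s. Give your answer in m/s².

r = n²a₀/Z = 8.5 × 10⁻¹⁰ m, v = Zαc/n = 5.5 × 10⁵ m/s
a = v²/r = (5.5 × 10⁵)² / 8.5 × 10⁻¹⁰ = 3.5 × 10²⁰ m/s²

3.5 × 10²⁰ m/s²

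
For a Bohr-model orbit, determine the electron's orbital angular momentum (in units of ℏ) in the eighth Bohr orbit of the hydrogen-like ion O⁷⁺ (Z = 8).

L_n = nℏ, so L/ℏ = n = 8.

8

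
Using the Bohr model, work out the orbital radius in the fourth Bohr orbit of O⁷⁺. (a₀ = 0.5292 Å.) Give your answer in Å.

1.058 Å

r_n = n²a₀/Z = 4² × 0.5292 / 8
    = 16 × 0.5292 / 8 = 1.058 Å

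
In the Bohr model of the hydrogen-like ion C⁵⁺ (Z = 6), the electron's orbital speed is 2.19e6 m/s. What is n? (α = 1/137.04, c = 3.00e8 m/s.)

v_n = Zαc/n ⇒ n = Zαc/v = 6 × 0.00730 × 3.00e8 / 2.19e6 ≈ 6.00
n = 6

6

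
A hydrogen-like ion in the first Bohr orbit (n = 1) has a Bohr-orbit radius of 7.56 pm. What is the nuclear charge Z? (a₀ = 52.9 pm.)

r_n = n²a₀/Z ⇒ Z = n²a₀/r = 1² × 52.9 / 7.56 ≈ 7.00
Z = 7

7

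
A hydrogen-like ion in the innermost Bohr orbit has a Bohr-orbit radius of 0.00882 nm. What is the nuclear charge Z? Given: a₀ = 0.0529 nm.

r_n = n²a₀/Z ⇒ Z = n²a₀/r = 1² × 0.0529 / 0.00882 ≈ 6.00
Z = 6

6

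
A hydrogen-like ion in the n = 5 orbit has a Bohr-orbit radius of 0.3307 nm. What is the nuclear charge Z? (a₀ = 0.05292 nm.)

4

r_n = n²a₀/Z ⇒ Z = n²a₀/r = 5² × 0.05292 / 0.3307 ≈ 4.00
Z = 4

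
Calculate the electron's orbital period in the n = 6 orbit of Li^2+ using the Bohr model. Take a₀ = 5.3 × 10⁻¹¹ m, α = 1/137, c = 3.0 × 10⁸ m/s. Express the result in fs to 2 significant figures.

r = n²a₀/Z = 6²·5.3 × 10⁻¹¹/3 = 6.4 × 10⁻¹⁰ m
v = Zαc/n = 3·0.0073·3.0 × 10⁸/6 = 1.1 × 10⁶ m/s
T = 2πr/v = 3.6 × 10⁻¹⁵ s = 3.6 fs

3.6 fs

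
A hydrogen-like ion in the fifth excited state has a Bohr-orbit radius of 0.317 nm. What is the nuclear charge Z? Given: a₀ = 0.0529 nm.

r_n = n²a₀/Z ⇒ Z = n²a₀/r = 6² × 0.0529 / 0.317 ≈ 6.01
Z = 6

6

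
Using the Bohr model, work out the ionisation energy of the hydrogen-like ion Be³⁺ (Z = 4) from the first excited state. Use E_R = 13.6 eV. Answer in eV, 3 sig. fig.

54.4 eV

E_n = −E_R·Z²/n² = −13.6 × 4²/2² eV = -54.4 eV
Ionisation energy = −E_n = 54.4 eV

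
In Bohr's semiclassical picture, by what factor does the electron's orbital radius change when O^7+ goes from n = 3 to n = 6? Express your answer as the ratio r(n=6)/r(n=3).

4

r ∝ Z^-1 · n^2; with Z fixed, r ∝ n^2.
r(n=6)/r(n=3) = (6/3)^2 = 4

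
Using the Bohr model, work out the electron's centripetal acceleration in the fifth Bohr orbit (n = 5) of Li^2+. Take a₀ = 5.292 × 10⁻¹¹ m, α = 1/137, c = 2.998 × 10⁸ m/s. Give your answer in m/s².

3.909 × 10²¹ m/s²

r = n²a₀/Z = 4.410 × 10⁻¹⁰ m, v = Zαc/n = 1.313 × 10⁶ m/s
a = v²/r = (1.313 × 10⁶)² / 4.410 × 10⁻¹⁰ = 3.909 × 10²¹ m/s²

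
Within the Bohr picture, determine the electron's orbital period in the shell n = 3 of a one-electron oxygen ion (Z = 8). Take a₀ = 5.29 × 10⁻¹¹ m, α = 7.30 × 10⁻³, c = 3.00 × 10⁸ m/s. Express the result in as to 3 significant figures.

r = n²a₀/Z = 3²·5.29 × 10⁻¹¹/8 = 5.95 × 10⁻¹¹ m
v = Zαc/n = 8·0.00730·3.00 × 10⁸/3 = 5.84 × 10⁶ m/s
T = 2πr/v = 6.40 × 10⁻¹⁷ s = 64.0 as

64.0 as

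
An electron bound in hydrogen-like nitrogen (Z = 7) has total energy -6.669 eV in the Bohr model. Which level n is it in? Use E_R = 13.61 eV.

E_n = −E_R Z²/n² ⇒ n² = E_R Z²/(−E_n) = 13.61 × 7² / 6.669 ≈ 100.00
n = 10

10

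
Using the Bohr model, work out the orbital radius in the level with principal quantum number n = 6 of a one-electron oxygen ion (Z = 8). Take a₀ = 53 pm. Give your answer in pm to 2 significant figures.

r_n = n²a₀/Z = 6² × 53 / 8
    = 36 × 53 / 8 = 240 pm

240 pm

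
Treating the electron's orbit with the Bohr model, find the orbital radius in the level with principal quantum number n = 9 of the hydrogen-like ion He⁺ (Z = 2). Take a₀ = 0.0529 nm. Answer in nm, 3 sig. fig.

r_n = n²a₀/Z = 9² × 0.0529 / 2
    = 81 × 0.0529 / 2 = 2.14 nm

2.14 nm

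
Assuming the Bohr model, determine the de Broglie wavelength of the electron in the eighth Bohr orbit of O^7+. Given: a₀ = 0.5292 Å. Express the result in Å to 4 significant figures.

3.325 Å

The Bohr quantisation condition is nλ = 2πr_n.
r_n = n²a₀/Z = 4.234 Å
λ = 2πr_n/n = 2π·4.234/8 = 3.325 Å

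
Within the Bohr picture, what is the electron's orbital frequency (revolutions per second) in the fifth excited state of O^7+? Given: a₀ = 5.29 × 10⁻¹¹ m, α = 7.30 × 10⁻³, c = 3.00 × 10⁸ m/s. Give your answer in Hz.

1.95 × 10¹⁵ Hz

r = n²a₀/Z = 2.38 × 10⁻¹⁰ m, v = Zαc/n = 2.92 × 10⁶ m/s
f = v/(2πr) = 1.95 × 10¹⁵ Hz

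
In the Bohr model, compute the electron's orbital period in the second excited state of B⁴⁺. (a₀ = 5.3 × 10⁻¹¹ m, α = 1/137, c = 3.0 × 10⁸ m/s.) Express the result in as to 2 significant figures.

r = n²a₀/Z = 3²·5.3 × 10⁻¹¹/5 = 9.5 × 10⁻¹¹ m
v = Zαc/n = 5·0.0073·3.0 × 10⁸/3 = 3.6 × 10⁶ m/s
T = 2πr/v = 1.6 × 10⁻¹⁶ s = 160 as

160 as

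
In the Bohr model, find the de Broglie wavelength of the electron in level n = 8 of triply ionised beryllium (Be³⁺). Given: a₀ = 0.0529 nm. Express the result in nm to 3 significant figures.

0.665 nm

The Bohr quantisation condition is nλ = 2πr_n.
r_n = n²a₀/Z = 0.846 nm
λ = 2πr_n/n = 2π·0.846/8 = 0.665 nm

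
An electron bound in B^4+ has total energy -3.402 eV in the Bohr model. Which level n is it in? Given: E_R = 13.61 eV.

10

E_n = −E_R Z²/n² ⇒ n² = E_R Z²/(−E_n) = 13.61 × 5² / 3.402 ≈ 100.01
n = 10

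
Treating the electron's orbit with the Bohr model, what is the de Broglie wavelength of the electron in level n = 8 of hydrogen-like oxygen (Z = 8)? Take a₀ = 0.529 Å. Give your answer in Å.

3.32 Å

The Bohr quantisation condition is nλ = 2πr_n.
r_n = n²a₀/Z = 4.23 Å
λ = 2πr_n/n = 2π·4.23/8 = 3.32 Å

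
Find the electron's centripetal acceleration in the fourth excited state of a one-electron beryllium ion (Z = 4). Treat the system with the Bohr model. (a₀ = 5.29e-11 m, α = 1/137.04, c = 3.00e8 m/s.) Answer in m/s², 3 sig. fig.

9.28e21 m/s²

r = n²a₀/Z = 3.31e-10 m, v = Zαc/n = 1.75e6 m/s
a = v²/r = (1.75e6)² / 3.31e-10 = 9.28e21 m/s²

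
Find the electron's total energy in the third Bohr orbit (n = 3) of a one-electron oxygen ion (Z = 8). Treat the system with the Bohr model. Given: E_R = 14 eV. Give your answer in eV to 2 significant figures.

E_n = −E_R·Z²/n² = −14 × 8²/3² = -100 eV

-100 eV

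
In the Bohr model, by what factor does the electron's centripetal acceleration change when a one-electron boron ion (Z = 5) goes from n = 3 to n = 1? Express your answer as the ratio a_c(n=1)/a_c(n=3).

a_c ∝ Z^3 · n^-4; with Z fixed, a_c ∝ n^-4.
a_c(n=1)/a_c(n=3) = (1/3)^-4 = 81

81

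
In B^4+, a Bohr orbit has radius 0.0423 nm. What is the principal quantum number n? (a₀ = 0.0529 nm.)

r_n = n²a₀/Z ⇒ n² = rZ/a₀ = 0.0423 × 5 / 0.0529 ≈ 4.00
n = 2

2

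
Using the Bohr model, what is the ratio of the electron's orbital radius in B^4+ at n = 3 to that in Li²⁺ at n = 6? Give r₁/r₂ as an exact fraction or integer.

3/20

r ∝ Z^-1 · n^2
r₁/r₂ = (5/3)^-1 · (3/6)^2 = 3/20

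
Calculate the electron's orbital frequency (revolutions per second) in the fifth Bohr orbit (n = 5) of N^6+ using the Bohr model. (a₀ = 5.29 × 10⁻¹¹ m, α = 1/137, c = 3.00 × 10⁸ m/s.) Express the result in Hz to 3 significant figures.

r = n²a₀/Z = 1.89 × 10⁻¹⁰ m, v = Zαc/n = 3.07 × 10⁶ m/s
f = v/(2πr) = 2.58 × 10¹⁵ Hz

2.58 × 10¹⁵ Hz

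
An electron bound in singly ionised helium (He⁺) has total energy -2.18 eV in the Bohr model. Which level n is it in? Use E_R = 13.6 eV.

E_n = −E_R Z²/n² ⇒ n² = E_R Z²/(−E_n) = 13.6 × 2² / 2.18 ≈ 24.95
n = 5

5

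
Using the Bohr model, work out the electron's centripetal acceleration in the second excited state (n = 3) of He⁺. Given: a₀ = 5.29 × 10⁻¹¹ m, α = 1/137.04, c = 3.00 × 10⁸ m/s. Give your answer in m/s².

8.95 × 10²¹ m/s²

r = n²a₀/Z = 2.38 × 10⁻¹⁰ m, v = Zαc/n = 1.46 × 10⁶ m/s
a = v²/r = (1.46 × 10⁶)² / 2.38 × 10⁻¹⁰ = 8.95 × 10²¹ m/s²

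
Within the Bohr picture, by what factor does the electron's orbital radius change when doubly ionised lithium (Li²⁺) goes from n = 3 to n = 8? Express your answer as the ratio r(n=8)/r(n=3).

64/9

r ∝ Z^-1 · n^2; with Z fixed, r ∝ n^2.
r(n=8)/r(n=3) = (8/3)^2 = 64/9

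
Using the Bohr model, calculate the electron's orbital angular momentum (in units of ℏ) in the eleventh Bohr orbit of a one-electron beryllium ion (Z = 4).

L_n = nℏ, so L/ℏ = n = 11.

11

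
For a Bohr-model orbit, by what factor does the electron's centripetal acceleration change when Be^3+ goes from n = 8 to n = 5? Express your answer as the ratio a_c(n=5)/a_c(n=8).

a_c ∝ Z^3 · n^-4; with Z fixed, a_c ∝ n^-4.
a_c(n=5)/a_c(n=8) = (5/8)^-4 = 4096/625

4096/625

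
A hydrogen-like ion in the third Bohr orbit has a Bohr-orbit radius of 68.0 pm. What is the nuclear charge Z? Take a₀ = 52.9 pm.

7

r_n = n²a₀/Z ⇒ Z = n²a₀/r = 3² × 52.9 / 68.0 ≈ 7.00
Z = 7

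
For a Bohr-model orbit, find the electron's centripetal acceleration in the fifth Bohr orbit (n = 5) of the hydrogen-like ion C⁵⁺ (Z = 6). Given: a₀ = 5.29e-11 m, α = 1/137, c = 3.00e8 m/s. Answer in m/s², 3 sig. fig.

3.13e22 m/s²

r = n²a₀/Z = 2.20e-10 m, v = Zαc/n = 2.63e6 m/s
a = v²/r = (2.63e6)² / 2.20e-10 = 3.13e22 m/s²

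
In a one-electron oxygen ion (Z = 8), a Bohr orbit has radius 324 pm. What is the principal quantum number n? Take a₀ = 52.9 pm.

r_n = n²a₀/Z ⇒ n² = rZ/a₀ = 324 × 8 / 52.9 ≈ 49.00
n = 7

7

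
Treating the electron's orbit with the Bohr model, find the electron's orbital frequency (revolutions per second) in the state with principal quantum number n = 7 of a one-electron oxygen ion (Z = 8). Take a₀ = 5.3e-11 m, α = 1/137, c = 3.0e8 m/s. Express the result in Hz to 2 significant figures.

1.2e15 Hz

r = n²a₀/Z = 3.2e-10 m, v = Zαc/n = 2.5e6 m/s
f = v/(2πr) = 1.2e15 Hz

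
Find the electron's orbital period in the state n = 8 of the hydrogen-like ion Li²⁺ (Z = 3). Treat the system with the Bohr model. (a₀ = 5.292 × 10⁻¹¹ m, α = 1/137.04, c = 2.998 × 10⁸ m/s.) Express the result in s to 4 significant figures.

r = n²a₀/Z = 8²·5.292 × 10⁻¹¹/3 = 1.129 × 10⁻⁹ m
v = Zαc/n = 3·0.007297·2.998 × 10⁸/8 = 8.204 × 10⁵ m/s
T = 2πr/v = 8.647 × 10⁻¹⁵ s

8.647 × 10⁻¹⁵ s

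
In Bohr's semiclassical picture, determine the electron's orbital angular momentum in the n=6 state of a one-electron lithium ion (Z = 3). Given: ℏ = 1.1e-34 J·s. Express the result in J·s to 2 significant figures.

6.6e-34 J·s

L_n = nℏ = 6 × 1.1e-34 = 6.6e-34 J·s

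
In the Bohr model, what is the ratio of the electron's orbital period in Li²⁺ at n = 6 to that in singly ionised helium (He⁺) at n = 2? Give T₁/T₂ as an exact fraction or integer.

12

T ∝ Z^-2 · n^3
T₁/T₂ = (3/2)^-2 · (6/2)^3 = 12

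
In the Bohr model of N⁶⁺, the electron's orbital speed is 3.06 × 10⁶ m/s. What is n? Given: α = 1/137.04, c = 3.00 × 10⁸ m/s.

5

v_n = Zαc/n ⇒ n = Zαc/v = 7 × 0.00730 × 3.00 × 10⁸ / 3.06 × 10⁶ ≈ 5.01
n = 5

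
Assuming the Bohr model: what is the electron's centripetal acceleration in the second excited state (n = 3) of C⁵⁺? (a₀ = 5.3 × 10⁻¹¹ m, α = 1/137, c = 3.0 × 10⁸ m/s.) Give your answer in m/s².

r = n²a₀/Z = 8.0 × 10⁻¹¹ m, v = Zαc/n = 4.4 × 10⁶ m/s
a = v²/r = (4.4 × 10⁶)² / 8.0 × 10⁻¹¹ = 2.4 × 10²³ m/s²

2.4 × 10²³ m/s²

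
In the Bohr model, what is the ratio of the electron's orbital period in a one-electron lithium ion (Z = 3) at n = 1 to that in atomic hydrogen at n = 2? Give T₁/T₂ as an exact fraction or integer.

1/72

T ∝ Z^-2 · n^3
T₁/T₂ = (3/1)^-2 · (1/2)^3 = 1/72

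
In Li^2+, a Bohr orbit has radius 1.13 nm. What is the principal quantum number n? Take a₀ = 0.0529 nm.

r_n = n²a₀/Z ⇒ n² = rZ/a₀ = 1.13 × 3 / 0.0529 ≈ 64.08
n = 8

8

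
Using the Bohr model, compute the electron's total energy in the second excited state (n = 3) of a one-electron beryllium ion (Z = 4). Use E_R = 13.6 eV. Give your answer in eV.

-24.2 eV

E_n = −E_R·Z²/n² = −13.6 × 4²/3² = -24.2 eV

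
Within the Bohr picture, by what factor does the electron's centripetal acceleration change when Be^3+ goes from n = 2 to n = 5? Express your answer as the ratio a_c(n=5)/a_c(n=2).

16/625

a_c ∝ Z^3 · n^-4; with Z fixed, a_c ∝ n^-4.
a_c(n=5)/a_c(n=2) = (5/2)^-4 = 16/625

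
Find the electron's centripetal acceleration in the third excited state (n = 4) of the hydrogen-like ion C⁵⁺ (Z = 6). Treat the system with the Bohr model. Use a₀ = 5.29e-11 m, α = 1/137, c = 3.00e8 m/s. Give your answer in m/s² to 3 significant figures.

7.65e22 m/s²

r = n²a₀/Z = 1.41e-10 m, v = Zαc/n = 3.28e6 m/s
a = v²/r = (3.28e6)² / 1.41e-10 = 7.65e22 m/s²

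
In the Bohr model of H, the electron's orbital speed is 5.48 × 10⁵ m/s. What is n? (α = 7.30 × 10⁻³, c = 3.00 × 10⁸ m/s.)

v_n = Zαc/n ⇒ n = Zαc/v = 1 × 0.00730 × 3.00 × 10⁸ / 5.48 × 10⁵ ≈ 4.00
n = 4

4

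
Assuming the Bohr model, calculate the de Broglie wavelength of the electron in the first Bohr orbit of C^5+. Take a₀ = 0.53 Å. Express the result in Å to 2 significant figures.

The Bohr quantisation condition is nλ = 2πr_n.
r_n = n²a₀/Z = 0.088 Å
λ = 2πr_n/n = 2π·0.088/1 = 0.56 Å

0.56 Å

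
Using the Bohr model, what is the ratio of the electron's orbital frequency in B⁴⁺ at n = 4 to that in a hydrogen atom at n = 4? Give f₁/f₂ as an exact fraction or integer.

f ∝ Z^2 · n^-3
f₁/f₂ = (5/1)^2 · (4/4)^-3 = 25

25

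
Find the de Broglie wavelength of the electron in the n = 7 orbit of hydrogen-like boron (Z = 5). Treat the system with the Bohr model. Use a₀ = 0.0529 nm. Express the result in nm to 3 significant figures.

0.465 nm

The Bohr quantisation condition is nλ = 2πr_n.
r_n = n²a₀/Z = 0.518 nm
λ = 2πr_n/n = 2π·0.518/7 = 0.465 nm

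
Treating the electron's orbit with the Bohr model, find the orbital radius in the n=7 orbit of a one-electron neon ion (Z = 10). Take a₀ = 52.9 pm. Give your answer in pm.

r_n = n²a₀/Z = 7² × 52.9 / 10
    = 49 × 52.9 / 10 = 259 pm

259 pm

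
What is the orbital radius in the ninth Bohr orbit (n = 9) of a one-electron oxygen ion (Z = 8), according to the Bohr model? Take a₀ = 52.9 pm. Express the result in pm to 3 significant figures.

536 pm

r_n = n²a₀/Z = 9² × 52.9 / 8
    = 81 × 52.9 / 8 = 536 pm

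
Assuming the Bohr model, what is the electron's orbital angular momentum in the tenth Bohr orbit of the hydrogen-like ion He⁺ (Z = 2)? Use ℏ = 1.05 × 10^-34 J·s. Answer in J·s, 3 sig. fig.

L_n = nℏ = 10 × 1.05 × 10^-34 = 1.05 × 10^-33 J·s

1.05 × 10^-33 J·s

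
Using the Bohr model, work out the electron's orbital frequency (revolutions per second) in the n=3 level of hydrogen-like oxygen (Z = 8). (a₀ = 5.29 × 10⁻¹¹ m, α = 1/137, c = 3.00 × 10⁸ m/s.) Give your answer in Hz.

1.56 × 10¹⁶ Hz

r = n²a₀/Z = 5.95 × 10⁻¹¹ m, v = Zαc/n = 5.84 × 10⁶ m/s
f = v/(2πr) = 1.56 × 10¹⁶ Hz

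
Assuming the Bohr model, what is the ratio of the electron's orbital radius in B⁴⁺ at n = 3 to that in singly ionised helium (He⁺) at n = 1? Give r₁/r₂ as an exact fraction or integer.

18/5

r ∝ Z^-1 · n^2
r₁/r₂ = (5/2)^-1 · (3/1)^2 = 18/5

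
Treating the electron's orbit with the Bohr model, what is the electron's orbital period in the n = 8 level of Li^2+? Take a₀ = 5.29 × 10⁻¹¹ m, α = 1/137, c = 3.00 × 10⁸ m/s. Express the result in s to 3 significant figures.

8.63 × 10⁻¹⁵ s

r = n²a₀/Z = 8²·5.29 × 10⁻¹¹/3 = 1.13 × 10⁻⁹ m
v = Zαc/n = 3·0.00730·3.00 × 10⁸/8 = 8.21 × 10⁵ m/s
T = 2πr/v = 8.63 × 10⁻¹⁵ s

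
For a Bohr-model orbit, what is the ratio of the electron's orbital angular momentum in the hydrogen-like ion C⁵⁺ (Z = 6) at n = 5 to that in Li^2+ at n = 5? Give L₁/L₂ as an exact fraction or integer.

L = nℏ is independent of Z.
L₁/L₂ = n₁/n₂ = 5/5 = 1

1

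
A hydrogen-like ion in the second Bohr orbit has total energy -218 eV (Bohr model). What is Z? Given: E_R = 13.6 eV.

8

E_n = −E_R Z²/n² ⇒ Z² = −E_n n²/E_R = 218 × 2² / 13.6 ≈ 64.12
Z = 8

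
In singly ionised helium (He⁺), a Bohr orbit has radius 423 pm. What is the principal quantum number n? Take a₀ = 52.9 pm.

r_n = n²a₀/Z ⇒ n² = rZ/a₀ = 423 × 2 / 52.9 ≈ 15.99
n = 4

4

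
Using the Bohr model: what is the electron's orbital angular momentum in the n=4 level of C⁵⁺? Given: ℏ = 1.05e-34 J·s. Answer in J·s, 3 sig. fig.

L_n = nℏ = 4 × 1.05e-34 = 4.20e-34 J·s

4.20e-34 J·s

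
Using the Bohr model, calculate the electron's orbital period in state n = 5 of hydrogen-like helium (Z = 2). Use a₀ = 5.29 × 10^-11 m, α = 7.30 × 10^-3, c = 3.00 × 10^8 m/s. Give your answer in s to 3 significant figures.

4.74 × 10^-15 s

r = n²a₀/Z = 5²·5.29 × 10^-11/2 = 6.61 × 10^-10 m
v = Zαc/n = 2·0.00730·3.00 × 10^8/5 = 8.76 × 10^5 m/s
T = 2πr/v = 4.74 × 10^-15 s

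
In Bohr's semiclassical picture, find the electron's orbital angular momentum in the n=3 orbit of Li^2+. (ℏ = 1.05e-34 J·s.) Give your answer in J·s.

3.15e-34 J·s

L_n = nℏ = 3 × 1.05e-34 = 3.15e-34 J·s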